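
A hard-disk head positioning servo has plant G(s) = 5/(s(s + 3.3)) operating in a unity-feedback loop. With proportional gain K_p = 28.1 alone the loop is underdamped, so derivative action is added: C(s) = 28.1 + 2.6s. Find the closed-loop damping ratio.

Forward path: (28.1 + 2.6s)·5/(s(s+3.3)). The closed-loop characteristic equation is s² + (3.3 + 5·2.6)s + 5·28.1 = 0.
That is s² + 16.3s + 140.5 = 0, so ω_n = 11.85 rad/s and ζ = 16.3/(2·11.85) = 0.6876.

ζ = 0.688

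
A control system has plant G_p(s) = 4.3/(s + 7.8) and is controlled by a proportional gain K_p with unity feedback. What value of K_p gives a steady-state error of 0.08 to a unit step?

Steady-state error for a unit step on this type-0 loop is 1/(1 + K_p·G_p(0)).
G_p(0) = 0.5513. Require 1/(1 + K_p·0.5513) = 0.08, so 1 + 0.5513·K_p = 12.5.
K_p = (12.5 − 1)/0.5513 = 20.9.

K_p = 20.9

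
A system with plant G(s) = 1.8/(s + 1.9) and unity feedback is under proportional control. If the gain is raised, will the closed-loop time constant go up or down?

decrease

The closed-loop bandwidth 1.9+K_p·1.8 grows with K_p, so τ shrinks.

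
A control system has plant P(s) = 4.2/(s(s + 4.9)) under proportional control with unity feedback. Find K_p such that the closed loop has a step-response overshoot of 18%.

From %OS = 100·exp(−πζ/√(1−ζ²)) = 18%, ζ = −ln(0.18)/√(π²+ln²(0.18)) = 0.4791.
Characteristic equation s² + 4.9s + 4.2K_p = 0 gives ζ = 4.9/(2√(4.2K_p)).
Setting ζ = 0.4791: √(4.2K_p) = 4.9/(2·0.4791) = 5.114, so K_p = 26.15/4.2 = 6.23.

K_p = 6.23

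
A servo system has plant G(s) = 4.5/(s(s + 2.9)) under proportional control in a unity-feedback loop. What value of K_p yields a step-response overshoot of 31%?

From %OS = 100·exp(−πζ/√(1−ζ²)) = 31%, ζ = −ln(0.31)/√(π²+ln²(0.31)) = 0.3493.
Characteristic equation s² + 2.9s + 4.5K_p = 0 gives ζ = 2.9/(2√(4.5K_p)).
Setting ζ = 0.3493: √(4.5K_p) = 2.9/(2·0.3493) = 4.151, so K_p = 17.23/4.5 = 3.83.

K_p = 3.83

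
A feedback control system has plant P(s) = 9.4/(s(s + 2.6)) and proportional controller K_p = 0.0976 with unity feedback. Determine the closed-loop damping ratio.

ζ = 1.36

1 + K_p·P(s) = 0 gives s² + 2.6s + 0.9174 = 0.
So ω_n² = 0.9174 ⇒ ω_n = 0.9578 rad/s, and ζ = 2.6/(2ω_n) = 1.36.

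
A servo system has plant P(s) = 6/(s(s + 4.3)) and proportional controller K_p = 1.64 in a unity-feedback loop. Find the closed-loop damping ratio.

ζ = 0.685

1 + K_p·P(s) = 0 gives s² + 4.3s + 9.84 = 0.
Matching s² + 2ζω_n s + ω_n²: ω_n = √9.84 = 3.137 rad/s and 2ζω_n = 4.3, so ζ = 4.3/(2·3.137) = 0.685.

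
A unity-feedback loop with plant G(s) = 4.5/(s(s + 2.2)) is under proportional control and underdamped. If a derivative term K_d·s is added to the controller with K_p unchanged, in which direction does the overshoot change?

With PD the characteristic equation becomes s² + (a + K·K_d)s + K·K_p = 0; the damping term grows, ζ rises, overshoot falls.

decrease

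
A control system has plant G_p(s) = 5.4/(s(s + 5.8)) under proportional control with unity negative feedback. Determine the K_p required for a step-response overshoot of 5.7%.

From %OS = 100·exp(−πζ/√(1−ζ²)) = 5.7%, ζ = −ln(0.057)/√(π²+ln²(0.057)) = 0.6738.
Characteristic equation s² + 5.8s + 5.4K_p = 0 gives ζ = 5.8/(2√(5.4K_p)).
Setting ζ = 0.6738: √(5.4K_p) = 5.8/(2·0.6738) = 4.304, so K_p = 18.52/5.4 = 3.43.

K_p = 3.43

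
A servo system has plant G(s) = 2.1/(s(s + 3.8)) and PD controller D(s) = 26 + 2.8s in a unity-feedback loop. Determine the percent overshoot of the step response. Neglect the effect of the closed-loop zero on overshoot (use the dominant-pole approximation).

6.57%

Forward path: (26 + 2.8s)·2.1/(s(s+3.8)). The closed-loop characteristic equation is s² + (3.8 + 2.1·2.8)s + 2.1·26 = 0.
That is s² + 9.68s + 54.6 = 0, so ω_n = 7.389 rad/s and ζ = 9.68/(2·7.389) = 0.655.
%OS = 100·exp(−πζ/√(1−ζ²)) = 6.57%.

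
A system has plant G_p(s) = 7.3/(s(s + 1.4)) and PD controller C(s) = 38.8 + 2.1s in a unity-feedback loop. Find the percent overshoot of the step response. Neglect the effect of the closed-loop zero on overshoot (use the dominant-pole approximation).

Forward path: (38.8 + 2.1s)·7.3/(s(s+1.4)). The closed-loop characteristic equation is s² + (1.4 + 7.3·2.1)s + 7.3·38.8 = 0.
That is s² + 16.73s + 283.2 = 0, so ω_n = 16.83 rad/s and ζ = 16.73/(2·16.83) = 0.497.
%OS = 100·exp(−πζ/√(1−ζ²)) = 16.5%.

16.5%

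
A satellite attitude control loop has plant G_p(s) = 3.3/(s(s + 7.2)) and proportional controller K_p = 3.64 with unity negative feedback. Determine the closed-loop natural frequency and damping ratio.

ω_n = 3.47 rad/s, ζ = 1.04

With unity feedback the closed-loop characteristic equation is s² + 7.2s + 3.64·3.3 = s² + 7.2s + 12.01 = 0.
So ω_n² = 12.01 ⇒ ω_n = 3.466 rad/s, and ζ = 7.2/(2ω_n) = 1.04.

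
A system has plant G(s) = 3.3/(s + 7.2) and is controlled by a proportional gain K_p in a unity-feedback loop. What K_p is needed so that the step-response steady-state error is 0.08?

K_p = 25.1

For a type-0 loop with proportional control, e_ss = 1/(1 + K_p·G(0)).
G(0) = 0.4583. Require 1/(1 + K_p·0.4583) = 0.08, so 1 + 0.4583·K_p = 12.5.
K_p = (12.5 − 1)/0.4583 = 25.1.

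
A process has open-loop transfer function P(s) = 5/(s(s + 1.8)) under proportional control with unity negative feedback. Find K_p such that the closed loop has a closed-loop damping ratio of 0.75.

K_p = 0.288

Closed-loop characteristic equation: s² + 1.8s + K_p·5 = 0.
So ω_n = √(5K_p) and 2ζω_n = 1.8, giving ζ = 1.8/(2√(5K_p)).
Setting ζ = 0.75: √(5K_p) = 1.8/(2·0.75) = 1.2, so K_p = 1.44/5 = 0.288.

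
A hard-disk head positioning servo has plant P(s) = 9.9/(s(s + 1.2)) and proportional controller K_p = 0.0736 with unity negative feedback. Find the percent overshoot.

4.48%

The closed-loop denominator s² + 1.2s + 0.7286 gives ω_n = √0.7286 = 0.8536 and ζ = 1.2/(2ω_n) = 0.7029.
%OS = 100·exp(−πζ/√(1−ζ²)) = 100·exp(−π·0.7029/√0.5059) = 4.48%.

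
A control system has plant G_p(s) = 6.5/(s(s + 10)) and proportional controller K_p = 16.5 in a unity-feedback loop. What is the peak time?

From 1 + K_pG_p(s) = 0: s² + 10s + 107.2 = 0 ⇒ ω_n = 10.36, ζ = 0.4828.
Damped frequency ω_d = ω_n√(1−ζ²) = 9.069 rad/s, so peak time T_p = π/ω_d = 0.346 s.

T_p = 0.346 s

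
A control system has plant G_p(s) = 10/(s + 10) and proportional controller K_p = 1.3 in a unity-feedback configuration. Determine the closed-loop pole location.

Closed-loop transfer function: T(s) = K_p·G_p(s)/(1 + K_p·G_p(s)) = 13/(s + 10 + 13) = 13/(s + 23).
The closed-loop pole is at s = −23.

s = -23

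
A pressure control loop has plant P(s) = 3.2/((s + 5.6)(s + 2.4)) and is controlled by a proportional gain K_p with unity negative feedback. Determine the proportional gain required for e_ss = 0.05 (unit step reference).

K_p = 79.8

For a type-0 loop with proportional control, e_ss = 1/(1 + K_p·P(0)).
P(0) = 0.2381. Require 1/(1 + K_p·0.2381) = 0.05, so 1 + 0.2381·K_p = 20.
K_p = (20 − 1)/0.2381 = 79.8.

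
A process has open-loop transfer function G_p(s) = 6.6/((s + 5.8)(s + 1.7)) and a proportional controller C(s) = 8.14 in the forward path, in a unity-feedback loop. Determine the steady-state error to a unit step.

The loop is type 0. Static position error constant K_pos = C(0)·G_p(0) = 8.14·0.6694 = 5.449.
Steady-state error to a unit step: e_ss = 1/(1+K_pos) = 1/6.449 = 0.155.

0.155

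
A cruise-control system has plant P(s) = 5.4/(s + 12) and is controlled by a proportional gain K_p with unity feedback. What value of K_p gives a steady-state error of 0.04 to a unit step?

K_p = 53.3

The loop is type 0, so e_ss(step) = 1/(1 + K_pos) with K_pos = K_p·P(0).
P(0) = 0.45. Require 1/(1 + K_p·0.45) = 0.04, so 1 + 0.45·K_p = 25.
K_p = (25 − 1)/0.45 = 53.3.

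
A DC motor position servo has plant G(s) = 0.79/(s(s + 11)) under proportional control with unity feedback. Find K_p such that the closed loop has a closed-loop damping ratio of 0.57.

K_p = 118

Closed-loop characteristic equation: s² + 11s + K_p·0.79 = 0.
So ω_n = √(0.79K_p) and 2ζω_n = 11, giving ζ = 11/(2√(0.79K_p)).
Setting ζ = 0.57: √(0.79K_p) = 11/(2·0.57) = 9.649, so K_p = 93.11/0.79 = 118.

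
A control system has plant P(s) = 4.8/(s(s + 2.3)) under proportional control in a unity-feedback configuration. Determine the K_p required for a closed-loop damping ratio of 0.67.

Closed-loop characteristic equation: s² + 2.3s + K_p·4.8 = 0.
So ω_n = √(4.8K_p) and 2ζω_n = 2.3, giving ζ = 2.3/(2√(4.8K_p)).
Setting ζ = 0.67: √(4.8K_p) = 2.3/(2·0.67) = 1.716, so K_p = 2.946/4.8 = 0.614.

K_p = 0.614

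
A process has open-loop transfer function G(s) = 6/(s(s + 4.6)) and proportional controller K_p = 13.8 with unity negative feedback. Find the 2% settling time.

T_s ≈ 1.74 s

From 1 + K_pG(s) = 0: s² + 4.6s + 82.8 = 0 ⇒ ω_n = 9.099, ζ = 0.2528.
2% settling time T_s ≈ 4/(ζω_n) = 4/2.3 = 1.74 s.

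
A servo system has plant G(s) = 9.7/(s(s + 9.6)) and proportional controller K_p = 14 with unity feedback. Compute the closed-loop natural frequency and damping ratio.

ω_n = 11.7 rad/s, ζ = 0.412

With unity feedback the closed-loop characteristic equation is s² + 9.6s + 14·9.7 = s² + 9.6s + 135.8 = 0.
Matching s² + 2ζω_n s + ω_n²: ω_n = √135.8 = 11.65 rad/s and 2ζω_n = 9.6, so ζ = 9.6/(2·11.65) = 0.412.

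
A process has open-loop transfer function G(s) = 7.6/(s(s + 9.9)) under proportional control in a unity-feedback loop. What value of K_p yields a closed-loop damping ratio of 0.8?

K_p = 5.04

Closed-loop characteristic equation: s² + 9.9s + K_p·7.6 = 0.
So ω_n = √(7.6K_p) and 2ζω_n = 9.9, giving ζ = 9.9/(2√(7.6K_p)).
Setting ζ = 0.8: √(7.6K_p) = 9.9/(2·0.8) = 6.188, so K_p = 38.29/7.6 = 5.04.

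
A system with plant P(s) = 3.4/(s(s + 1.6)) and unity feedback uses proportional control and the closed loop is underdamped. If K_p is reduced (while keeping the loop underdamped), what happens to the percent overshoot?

decrease

ζ = 1.6/(2√(3.4K_p)) rises as K_p falls; higher damping means less overshoot.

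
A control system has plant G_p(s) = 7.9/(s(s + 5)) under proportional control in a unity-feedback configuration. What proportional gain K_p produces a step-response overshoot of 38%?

From %OS = 100·exp(−πζ/√(1−ζ²)) = 38%, ζ = −ln(0.38)/√(π²+ln²(0.38)) = 0.2943.
Characteristic equation s² + 5s + 7.9K_p = 0 gives ζ = 5/(2√(7.9K_p)).
Setting ζ = 0.2943: √(7.9K_p) = 5/(2·0.2943) = 8.493, so K_p = 72.14/7.9 = 9.13.

K_p = 9.13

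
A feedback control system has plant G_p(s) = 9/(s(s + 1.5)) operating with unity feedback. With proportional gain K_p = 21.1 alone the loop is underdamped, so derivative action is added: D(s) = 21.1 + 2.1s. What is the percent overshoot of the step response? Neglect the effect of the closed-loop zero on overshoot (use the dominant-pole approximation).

3.15%

Forward path: (21.1 + 2.1s)·9/(s(s+1.5)). The closed-loop characteristic equation is s² + (1.5 + 9·2.1)s + 9·21.1 = 0.
That is s² + 20.4s + 189.9 = 0, so ω_n = 13.78 rad/s and ζ = 20.4/(2·13.78) = 0.7402.
%OS = 100·exp(−πζ/√(1−ζ²)) = 3.15%.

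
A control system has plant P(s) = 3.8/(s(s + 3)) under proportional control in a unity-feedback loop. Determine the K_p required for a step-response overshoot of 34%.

From %OS = 100·exp(−πζ/√(1−ζ²)) = 34%, ζ = −ln(0.34)/√(π²+ln²(0.34)) = 0.3248.
Characteristic equation s² + 3s + 3.8K_p = 0 gives ζ = 3/(2√(3.8K_p)).
Setting ζ = 0.3248: √(3.8K_p) = 3/(2·0.3248) = 4.619, so K_p = 21.33/3.8 = 5.61.

K_p = 5.61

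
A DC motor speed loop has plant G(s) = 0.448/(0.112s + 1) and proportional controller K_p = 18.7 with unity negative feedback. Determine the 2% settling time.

Closed loop: T(s) = K_p·G/(1+K_p·G) = 8.378/(0.112s + 1 + 8.378), with pole at s = −(1 + 8.378)/0.112 = −83.73.
τ = 1/83.73 = 0.01194 s, so 2% settling time ≈ 4τ = 0.0478 s.

T_s ≈ 0.0478 s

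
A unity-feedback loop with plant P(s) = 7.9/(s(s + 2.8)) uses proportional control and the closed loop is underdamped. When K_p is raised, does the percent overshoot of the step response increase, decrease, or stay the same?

ζ = 2.8/(2√(7.9K_p)) decreases as K_p grows; lower damping means more overshoot.

increase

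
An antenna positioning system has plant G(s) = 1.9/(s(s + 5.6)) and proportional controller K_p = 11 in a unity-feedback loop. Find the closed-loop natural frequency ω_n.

ω_n = 4.57 rad/s

With unity feedback the closed-loop characteristic equation is s² + 5.6s + 11·1.9 = s² + 5.6s + 20.9 = 0.
So ω_n² = 20.9 ⇒ ω_n = 4.572 rad/s, and ζ = 5.6/(2ω_n) = 0.612.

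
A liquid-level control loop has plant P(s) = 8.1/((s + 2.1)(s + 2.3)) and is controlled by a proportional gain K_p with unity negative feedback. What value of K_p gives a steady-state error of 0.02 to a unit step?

K_p = 29.2

The loop is type 0, so e_ss(step) = 1/(1 + K_pos) with K_pos = K_p·P(0).
P(0) = 1.677. Require 1/(1 + K_p·1.677) = 0.02, so 1 + 1.677·K_p = 50.
K_p = (50 − 1)/1.677 = 29.2.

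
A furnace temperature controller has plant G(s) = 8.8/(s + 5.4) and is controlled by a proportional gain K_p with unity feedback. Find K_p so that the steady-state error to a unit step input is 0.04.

Steady-state error for a unit step on this type-0 loop is 1/(1 + K_p·G(0)).
G(0) = 1.63. Require 1/(1 + K_p·1.63) = 0.04, so 1 + 1.63·K_p = 25.
K_p = (25 − 1)/1.63 = 14.7.

K_p = 14.7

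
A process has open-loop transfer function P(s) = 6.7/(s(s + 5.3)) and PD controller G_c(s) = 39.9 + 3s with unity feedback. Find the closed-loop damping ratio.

Forward path: (39.9 + 3s)·6.7/(s(s+5.3)). The closed-loop characteristic equation is s² + (5.3 + 6.7·3)s + 6.7·39.9 = 0.
That is s² + 25.4s + 267.3 = 0, so ω_n = 16.35 rad/s and ζ = 25.4/(2·16.35) = 0.7767.

ζ = 0.777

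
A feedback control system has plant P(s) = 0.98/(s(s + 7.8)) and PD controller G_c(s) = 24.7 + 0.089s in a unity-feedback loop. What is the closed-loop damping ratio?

ζ = 0.802

Forward path: (24.7 + 0.089s)·0.98/(s(s+7.8)). The closed-loop characteristic equation is s² + (7.8 + 0.98·0.089)s + 0.98·24.7 = 0.
That is s² + 7.887s + 24.21 = 0, so ω_n = 4.92 rad/s and ζ = 7.887/(2·4.92) = 0.8016.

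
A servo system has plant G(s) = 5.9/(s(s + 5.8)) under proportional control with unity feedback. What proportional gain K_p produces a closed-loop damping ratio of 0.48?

K_p = 6.19

Closed-loop characteristic equation: s² + 5.8s + K_p·5.9 = 0.
So ω_n = √(5.9K_p) and 2ζω_n = 5.8, giving ζ = 5.8/(2√(5.9K_p)).
Setting ζ = 0.48: √(5.9K_p) = 5.8/(2·0.48) = 6.042, so K_p = 36.5/5.9 = 6.19.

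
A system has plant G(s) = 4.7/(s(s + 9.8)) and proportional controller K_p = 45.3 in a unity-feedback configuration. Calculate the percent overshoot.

From 1 + K_pG(s) = 0: s² + 9.8s + 212.9 = 0 ⇒ ω_n = 14.59, ζ = 0.3358.
%OS = 100·exp(−πζ/√(1−ζ²)) = 100·exp(−π·0.3358/√0.8872) = 32.6%.

32.6%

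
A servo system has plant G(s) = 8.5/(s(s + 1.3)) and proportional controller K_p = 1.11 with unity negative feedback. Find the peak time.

Closed-loop characteristic equation: s² + 1.3s + 9.435 = 0, so ω_n = 3.072 rad/s and ζ = 1.3/(2·3.072) = 0.2116.
Damped frequency ω_d = ω_n√(1−ζ²) = 3.002 rad/s, so peak time T_p = π/ω_d = 1.05 s.

T_p = 1.05 s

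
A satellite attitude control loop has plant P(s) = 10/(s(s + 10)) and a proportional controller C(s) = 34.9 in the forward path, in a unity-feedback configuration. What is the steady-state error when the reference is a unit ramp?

0.0287

The loop has one pole at the origin (type 1). Velocity error constant K_v = lim_{s→0} s·C(s)P(s) = 34.9·10/10 = 34.9.
Steady-state error to a unit ramp: e_ss = 1/K_v = 0.0287.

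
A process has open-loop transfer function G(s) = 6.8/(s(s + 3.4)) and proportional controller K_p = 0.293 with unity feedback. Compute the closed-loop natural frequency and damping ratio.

With unity feedback the closed-loop characteristic equation is s² + 3.4s + 0.293·6.8 = s² + 3.4s + 1.992 = 0.
Matching s² + 2ζω_n s + ω_n²: ω_n = √1.992 = 1.412 rad/s and 2ζω_n = 3.4, so ζ = 3.4/(2·1.412) = 1.2.

ω_n = 1.41 rad/s, ζ = 1.2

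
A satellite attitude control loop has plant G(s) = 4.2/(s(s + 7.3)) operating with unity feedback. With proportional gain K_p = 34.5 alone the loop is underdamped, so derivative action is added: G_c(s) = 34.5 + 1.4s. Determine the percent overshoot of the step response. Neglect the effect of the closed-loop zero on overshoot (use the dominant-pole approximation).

Forward path: (34.5 + 1.4s)·4.2/(s(s+7.3)). The closed-loop characteristic equation is s² + (7.3 + 4.2·1.4)s + 4.2·34.5 = 0.
That is s² + 13.18s + 144.9 = 0, so ω_n = 12.04 rad/s and ζ = 13.18/(2·12.04) = 0.5475.
%OS = 100·exp(−πζ/√(1−ζ²)) = 12.8%.

12.8%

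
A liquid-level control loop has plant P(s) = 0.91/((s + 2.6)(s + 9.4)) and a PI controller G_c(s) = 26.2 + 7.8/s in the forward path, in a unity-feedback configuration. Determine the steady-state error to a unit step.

The open loop G_c(s)P(s) has a pole at the origin (type 1), so the static position error constant is infinite and e_ss = 1/(1+∞) = 0.

0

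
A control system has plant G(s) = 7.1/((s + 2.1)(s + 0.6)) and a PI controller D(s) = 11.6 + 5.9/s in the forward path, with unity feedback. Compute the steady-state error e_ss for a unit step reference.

The open loop D(s)G(s) has a pole at the origin (type 1), so the static position error constant is infinite and e_ss = 1/(1+∞) = 0.

0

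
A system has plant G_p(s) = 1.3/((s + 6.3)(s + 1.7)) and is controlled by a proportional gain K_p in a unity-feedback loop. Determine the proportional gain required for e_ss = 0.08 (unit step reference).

The loop is type 0, so e_ss(step) = 1/(1 + K_pos) with K_pos = K_p·G_p(0).
G_p(0) = 0.1214. Require 1/(1 + K_p·0.1214) = 0.08, so 1 + 0.1214·K_p = 12.5.
K_p = (12.5 − 1)/0.1214 = 94.7.

K_p = 94.7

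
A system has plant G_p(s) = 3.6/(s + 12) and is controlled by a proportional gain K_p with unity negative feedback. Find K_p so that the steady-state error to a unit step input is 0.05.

K_p = 63.3

The loop is type 0, so e_ss(step) = 1/(1 + K_pos) with K_pos = K_p·G_p(0).
G_p(0) = 0.3. Require 1/(1 + K_p·0.3) = 0.05, so 1 + 0.3·K_p = 20.
K_p = (20 − 1)/0.3 = 63.3.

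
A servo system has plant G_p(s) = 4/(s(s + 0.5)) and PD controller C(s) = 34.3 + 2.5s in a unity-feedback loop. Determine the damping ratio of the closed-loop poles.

Forward path: (34.3 + 2.5s)·4/(s(s+0.5)). The closed-loop characteristic equation is s² + (0.5 + 4·2.5)s + 4·34.3 = 0.
That is s² + 10.5s + 137.2 = 0, so ω_n = 11.71 rad/s and ζ = 10.5/(2·11.71) = 0.4482.

ζ = 0.448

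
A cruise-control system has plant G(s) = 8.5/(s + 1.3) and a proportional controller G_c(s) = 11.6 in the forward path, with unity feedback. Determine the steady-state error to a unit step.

The loop is type 0. Static position error constant K_pos = G_c(0)·G(0) = 11.6·6.538 = 75.85.
Steady-state error to a unit step: e_ss = 1/(1+K_pos) = 1/76.85 = 0.013.

0.013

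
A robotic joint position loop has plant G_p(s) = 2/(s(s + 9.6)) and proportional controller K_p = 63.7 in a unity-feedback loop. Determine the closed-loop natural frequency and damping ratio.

With unity feedback the closed-loop characteristic equation is s² + 9.6s + 63.7·2 = s² + 9.6s + 127.4 = 0.
So ω_n² = 127.4 ⇒ ω_n = 11.29 rad/s, and ζ = 9.6/(2ω_n) = 0.425.

ω_n = 11.3 rad/s, ζ = 0.425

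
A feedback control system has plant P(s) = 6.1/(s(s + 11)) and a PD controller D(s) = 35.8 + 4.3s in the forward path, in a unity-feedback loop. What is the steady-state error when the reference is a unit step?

The open loop D(s)P(s) has a pole at the origin (type 1), so the static position error constant is infinite and e_ss = 1/(1+∞) = 0.

0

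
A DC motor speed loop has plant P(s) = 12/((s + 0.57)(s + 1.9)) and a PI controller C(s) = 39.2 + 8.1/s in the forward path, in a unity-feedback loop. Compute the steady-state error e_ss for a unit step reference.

0

The open loop C(s)P(s) has a pole at the origin (type 1), so the static position error constant is infinite and e_ss = 1/(1+∞) = 0.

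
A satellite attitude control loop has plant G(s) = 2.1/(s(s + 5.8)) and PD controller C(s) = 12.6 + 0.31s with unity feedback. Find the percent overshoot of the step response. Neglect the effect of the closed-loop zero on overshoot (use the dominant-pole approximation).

Forward path: (12.6 + 0.31s)·2.1/(s(s+5.8)). The closed-loop characteristic equation is s² + (5.8 + 2.1·0.31)s + 2.1·12.6 = 0.
That is s² + 6.451s + 26.46 = 0, so ω_n = 5.144 rad/s and ζ = 6.451/(2·5.144) = 0.627.
%OS = 100·exp(−πζ/√(1−ζ²)) = 7.97%.

7.97%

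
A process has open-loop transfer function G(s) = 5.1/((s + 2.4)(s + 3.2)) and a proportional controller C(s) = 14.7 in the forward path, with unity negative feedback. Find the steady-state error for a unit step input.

0.0929

The loop is type 0. Static position error constant K_pos = C(0)·G(0) = 14.7·0.6641 = 9.762.
Steady-state error to a unit step: e_ss = 1/(1+K_pos) = 1/10.76 = 0.0929.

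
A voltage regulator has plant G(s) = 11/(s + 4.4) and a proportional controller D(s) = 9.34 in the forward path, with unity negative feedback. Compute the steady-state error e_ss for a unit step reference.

0.0411

The loop is type 0. Static position error constant K_pos = D(0)·G(0) = 9.34·2.5 = 23.35.
Steady-state error to a unit step: e_ss = 1/(1+K_pos) = 1/24.35 = 0.0411.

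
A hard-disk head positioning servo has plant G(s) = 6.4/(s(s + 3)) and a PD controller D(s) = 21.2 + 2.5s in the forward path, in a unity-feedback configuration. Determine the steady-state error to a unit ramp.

0.0221

The loop has one pole at the origin (type 1). Velocity error constant K_v = lim_{s→0} s·D(s)G(s) = 21.2·6.4/3 = 45.23.
Steady-state error to a unit ramp: e_ss = 1/K_v = 0.0221.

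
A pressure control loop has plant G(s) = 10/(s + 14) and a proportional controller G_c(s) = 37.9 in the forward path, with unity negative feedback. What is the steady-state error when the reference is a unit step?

0.0356

The loop is type 0. Static position error constant K_pos = G_c(0)·G(0) = 37.9·0.7143 = 27.07.
Steady-state error to a unit step: e_ss = 1/(1+K_pos) = 1/28.07 = 0.0356.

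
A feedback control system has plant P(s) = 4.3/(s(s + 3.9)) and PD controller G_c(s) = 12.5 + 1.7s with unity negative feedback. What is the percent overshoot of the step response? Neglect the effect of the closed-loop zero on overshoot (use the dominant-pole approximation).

Forward path: (12.5 + 1.7s)·4.3/(s(s+3.9)). The closed-loop characteristic equation is s² + (3.9 + 4.3·1.7)s + 4.3·12.5 = 0.
That is s² + 11.21s + 53.75 = 0, so ω_n = 7.331 rad/s and ζ = 11.21/(2·7.331) = 0.7645.
%OS = 100·exp(−πζ/√(1−ζ²)) = 2.41%.

2.41%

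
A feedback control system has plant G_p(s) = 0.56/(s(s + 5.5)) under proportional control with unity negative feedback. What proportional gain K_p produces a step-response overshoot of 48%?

K_p = 261

From %OS = 100·exp(−πζ/√(1−ζ²)) = 48%, ζ = −ln(0.48)/√(π²+ln²(0.48)) = 0.2275.
Characteristic equation s² + 5.5s + 0.56K_p = 0 gives ζ = 5.5/(2√(0.56K_p)).
Setting ζ = 0.2275: √(0.56K_p) = 5.5/(2·0.2275) = 12.09, so K_p = 146.1/0.56 = 261.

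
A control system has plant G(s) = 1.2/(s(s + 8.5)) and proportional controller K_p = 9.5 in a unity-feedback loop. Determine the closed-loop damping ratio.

1 + K_p·G(s) = 0 gives s² + 8.5s + 11.4 = 0.
Matching s² + 2ζω_n s + ω_n²: ω_n = √11.4 = 3.376 rad/s and 2ζω_n = 8.5, so ζ = 8.5/(2·3.376) = 1.26.

ζ = 1.26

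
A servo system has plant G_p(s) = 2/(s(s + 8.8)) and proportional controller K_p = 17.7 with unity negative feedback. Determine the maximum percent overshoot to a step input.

3.17%

Closed-loop characteristic equation: s² + 8.8s + 35.4 = 0, so ω_n = 5.95 rad/s and ζ = 8.8/(2·5.95) = 0.7395.
%OS = 100·exp(−πζ/√(1−ζ²)) = 100·exp(−π·0.7395/√0.4531) = 3.17%.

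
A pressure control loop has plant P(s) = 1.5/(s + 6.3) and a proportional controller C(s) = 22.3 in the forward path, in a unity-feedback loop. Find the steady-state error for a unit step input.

0.158

The loop is type 0. Static position error constant K_pos = C(0)·P(0) = 22.3·0.2381 = 5.31.
Steady-state error to a unit step: e_ss = 1/(1+K_pos) = 1/6.31 = 0.158.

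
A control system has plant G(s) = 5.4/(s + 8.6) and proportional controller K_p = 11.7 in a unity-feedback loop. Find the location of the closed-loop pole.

Closed-loop transfer function: T(s) = K_p·G(s)/(1 + K_p·G(s)) = 63.18/(s + 8.6 + 63.18) = 63.18/(s + 71.78).
The closed-loop pole is at s = −71.78.

s = -71.78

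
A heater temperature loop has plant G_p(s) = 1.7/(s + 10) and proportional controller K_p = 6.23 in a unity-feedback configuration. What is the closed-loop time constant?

τ = 0.0486 s

Closed-loop transfer function: T(s) = K_p·G_p(s)/(1 + K_p·G_p(s)) = 10.59/(s + 10 + 10.59) = 10.59/(s + 20.59).
Time constant τ = 1/20.59 = 0.0486 s.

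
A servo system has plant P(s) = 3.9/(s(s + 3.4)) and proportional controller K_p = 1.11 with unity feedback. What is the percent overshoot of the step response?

From 1 + K_pP(s) = 0: s² + 3.4s + 4.329 = 0 ⇒ ω_n = 2.081, ζ = 0.8171.
%OS = 100·exp(−πζ/√(1−ζ²)) = 100·exp(−π·0.8171/√0.3324) = 1.17%.

1.17%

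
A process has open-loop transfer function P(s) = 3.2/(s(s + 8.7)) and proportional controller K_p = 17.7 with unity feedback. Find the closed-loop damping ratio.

ζ = 0.578

1 + K_p·P(s) = 0 gives s² + 8.7s + 56.64 = 0.
Matching s² + 2ζω_n s + ω_n²: ω_n = √56.64 = 7.526 rad/s and 2ζω_n = 8.7, so ζ = 8.7/(2·7.526) = 0.578.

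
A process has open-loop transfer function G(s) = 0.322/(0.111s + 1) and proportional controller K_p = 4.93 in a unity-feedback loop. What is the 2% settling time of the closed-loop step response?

Closed loop: T(s) = K_p·G/(1+K_p·G) = 1.587/(0.111s + 1 + 1.587), with pole at s = −(1 + 1.587)/0.111 = −23.31.
τ = 1/23.31 = 0.0429 s, so 2% settling time ≈ 4τ = 0.172 s.

T_s ≈ 0.172 s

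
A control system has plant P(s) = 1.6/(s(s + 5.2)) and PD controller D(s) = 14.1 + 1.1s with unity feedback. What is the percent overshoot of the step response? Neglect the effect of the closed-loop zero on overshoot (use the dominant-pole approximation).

3.4%

Forward path: (14.1 + 1.1s)·1.6/(s(s+5.2)). The closed-loop characteristic equation is s² + (5.2 + 1.6·1.1)s + 1.6·14.1 = 0.
That is s² + 6.96s + 22.56 = 0, so ω_n = 4.75 rad/s and ζ = 6.96/(2·4.75) = 0.7327.
%OS = 100·exp(−πζ/√(1−ζ²)) = 3.4%.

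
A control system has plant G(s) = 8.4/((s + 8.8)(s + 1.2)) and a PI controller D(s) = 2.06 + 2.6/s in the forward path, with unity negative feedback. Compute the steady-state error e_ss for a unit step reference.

The open loop D(s)G(s) has a pole at the origin (type 1), so the static position error constant is infinite and e_ss = 1/(1+∞) = 0.

0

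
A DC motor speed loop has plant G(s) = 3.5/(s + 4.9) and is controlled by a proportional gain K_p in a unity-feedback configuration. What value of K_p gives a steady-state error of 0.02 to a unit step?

The loop is type 0, so e_ss(step) = 1/(1 + K_pos) with K_pos = K_p·G(0).
G(0) = 0.7143. Require 1/(1 + K_p·0.7143) = 0.02, so 1 + 0.7143·K_p = 50.
K_p = (50 − 1)/0.7143 = 68.6.

K_p = 68.6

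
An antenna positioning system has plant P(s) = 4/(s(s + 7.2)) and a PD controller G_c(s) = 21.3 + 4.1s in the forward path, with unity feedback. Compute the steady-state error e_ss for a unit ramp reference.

0.0845

The loop has one pole at the origin (type 1). Velocity error constant K_v = lim_{s→0} s·G_c(s)P(s) = 21.3·4/7.2 = 11.83.
Steady-state error to a unit ramp: e_ss = 1/K_v = 0.0845.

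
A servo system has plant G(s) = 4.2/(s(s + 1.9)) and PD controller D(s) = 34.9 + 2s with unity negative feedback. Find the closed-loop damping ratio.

ζ = 0.425

Forward path: (34.9 + 2s)·4.2/(s(s+1.9)). The closed-loop characteristic equation is s² + (1.9 + 4.2·2)s + 4.2·34.9 = 0.
That is s² + 10.3s + 146.6 = 0, so ω_n = 12.11 rad/s and ζ = 10.3/(2·12.11) = 0.4254.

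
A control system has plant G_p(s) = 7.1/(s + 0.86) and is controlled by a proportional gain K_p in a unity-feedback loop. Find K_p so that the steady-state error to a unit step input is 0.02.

For a type-0 loop with proportional control, e_ss = 1/(1 + K_p·G_p(0)).
G_p(0) = 8.256. Require 1/(1 + K_p·8.256) = 0.02, so 1 + 8.256·K_p = 50.
K_p = (50 − 1)/8.256 = 5.94.

K_p = 5.94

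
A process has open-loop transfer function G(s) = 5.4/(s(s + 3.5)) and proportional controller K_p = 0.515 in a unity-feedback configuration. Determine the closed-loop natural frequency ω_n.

ω_n = 1.67 rad/s

The closed-loop denominator is s(s+3.5) + 0.515·5.4 = s² + 3.5s + 2.781.
Matching s² + 2ζω_n s + ω_n²: ω_n = √2.781 = 1.668 rad/s and 2ζω_n = 3.5, so ζ = 3.5/(2·1.668) = 1.05.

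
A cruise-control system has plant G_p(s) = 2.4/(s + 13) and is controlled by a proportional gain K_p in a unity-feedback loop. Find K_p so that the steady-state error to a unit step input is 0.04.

K_p = 130

For a type-0 loop with proportional control, e_ss = 1/(1 + K_p·G_p(0)).
G_p(0) = 0.1846. Require 1/(1 + K_p·0.1846) = 0.04, so 1 + 0.1846·K_p = 25.
K_p = (25 − 1)/0.1846 = 130.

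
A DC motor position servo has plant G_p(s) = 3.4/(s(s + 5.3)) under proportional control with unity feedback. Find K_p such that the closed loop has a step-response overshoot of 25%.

K_p = 12.7

From %OS = 100·exp(−πζ/√(1−ζ²)) = 25%, ζ = −ln(0.25)/√(π²+ln²(0.25)) = 0.4037.
Characteristic equation s² + 5.3s + 3.4K_p = 0 gives ζ = 5.3/(2√(3.4K_p)).
Setting ζ = 0.4037: √(3.4K_p) = 5.3/(2·0.4037) = 6.564, so K_p = 43.09/3.4 = 12.7.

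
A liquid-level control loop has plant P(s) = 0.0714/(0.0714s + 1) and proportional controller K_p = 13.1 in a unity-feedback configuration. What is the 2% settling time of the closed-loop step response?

Closed loop: T(s) = K_p·P/(1+K_p·P) = 0.9353/(0.0714s + 1 + 0.9353), with pole at s = −(1 + 0.9353)/0.0714 = −27.11.
τ = 1/27.11 = 0.03689 s, so 2% settling time ≈ 4τ = 0.148 s.

T_s ≈ 0.148 s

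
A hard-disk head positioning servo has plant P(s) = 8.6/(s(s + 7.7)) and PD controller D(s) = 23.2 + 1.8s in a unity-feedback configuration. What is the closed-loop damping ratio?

ζ = 0.821

Forward path: (23.2 + 1.8s)·8.6/(s(s+7.7)). The closed-loop characteristic equation is s² + (7.7 + 8.6·1.8)s + 8.6·23.2 = 0.
That is s² + 23.18s + 199.5 = 0, so ω_n = 14.13 rad/s and ζ = 23.18/(2·14.13) = 0.8205.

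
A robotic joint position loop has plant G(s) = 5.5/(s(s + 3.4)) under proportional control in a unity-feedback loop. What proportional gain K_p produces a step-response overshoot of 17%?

From %OS = 100·exp(−πζ/√(1−ζ²)) = 17%, ζ = −ln(0.17)/√(π²+ln²(0.17)) = 0.4913.
Characteristic equation s² + 3.4s + 5.5K_p = 0 gives ζ = 3.4/(2√(5.5K_p)).
Setting ζ = 0.4913: √(5.5K_p) = 3.4/(2·0.4913) = 3.46, so K_p = 11.97/5.5 = 2.18.

K_p = 2.18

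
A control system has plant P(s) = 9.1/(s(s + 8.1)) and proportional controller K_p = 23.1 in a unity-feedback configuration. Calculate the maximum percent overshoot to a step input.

The closed-loop denominator s² + 8.1s + 210.2 gives ω_n = √210.2 = 14.5 and ζ = 8.1/(2ω_n) = 0.2793.
%OS = 100·exp(−πζ/√(1−ζ²)) = 100·exp(−π·0.2793/√0.922) = 40.1%.

40.1%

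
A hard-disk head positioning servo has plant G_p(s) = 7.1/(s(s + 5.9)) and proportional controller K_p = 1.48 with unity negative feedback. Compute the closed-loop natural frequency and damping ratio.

1 + K_p·G_p(s) = 0 gives s² + 5.9s + 10.51 = 0.
Matching s² + 2ζω_n s + ω_n²: ω_n = √10.51 = 3.242 rad/s and 2ζω_n = 5.9, so ζ = 5.9/(2·3.242) = 0.91.

ω_n = 3.24 rad/s, ζ = 0.91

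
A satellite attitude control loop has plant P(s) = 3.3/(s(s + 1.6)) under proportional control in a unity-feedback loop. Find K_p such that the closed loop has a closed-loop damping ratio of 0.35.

K_p = 1.58

Closed-loop characteristic equation: s² + 1.6s + K_p·3.3 = 0.
So ω_n = √(3.3K_p) and 2ζω_n = 1.6, giving ζ = 1.6/(2√(3.3K_p)).
Setting ζ = 0.35: √(3.3K_p) = 1.6/(2·0.35) = 2.286, so K_p = 5.224/3.3 = 1.58.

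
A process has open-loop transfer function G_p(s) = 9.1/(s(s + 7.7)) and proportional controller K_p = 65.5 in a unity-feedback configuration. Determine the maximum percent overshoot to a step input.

60.6%

Closed-loop characteristic equation: s² + 7.7s + 596 = 0, so ω_n = 24.41 rad/s and ζ = 7.7/(2·24.41) = 0.1577.
%OS = 100·exp(−πζ/√(1−ζ²)) = 100·exp(−π·0.1577/√0.9751) = 60.6%.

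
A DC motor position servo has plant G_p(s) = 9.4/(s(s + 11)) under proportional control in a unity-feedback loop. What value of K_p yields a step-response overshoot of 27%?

K_p = 21.7

From %OS = 100·exp(−πζ/√(1−ζ²)) = 27%, ζ = −ln(0.27)/√(π²+ln²(0.27)) = 0.3847.
Characteristic equation s² + 11s + 9.4K_p = 0 gives ζ = 11/(2√(9.4K_p)).
Setting ζ = 0.3847: √(9.4K_p) = 11/(2·0.3847) = 14.3, so K_p = 204.4/9.4 = 21.7.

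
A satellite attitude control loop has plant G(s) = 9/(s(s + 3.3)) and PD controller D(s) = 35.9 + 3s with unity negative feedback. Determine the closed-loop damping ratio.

Forward path: (35.9 + 3s)·9/(s(s+3.3)). The closed-loop characteristic equation is s² + (3.3 + 9·3)s + 9·35.9 = 0.
That is s² + 30.3s + 323.1 = 0, so ω_n = 17.97 rad/s and ζ = 30.3/(2·17.97) = 0.8428.

ζ = 0.843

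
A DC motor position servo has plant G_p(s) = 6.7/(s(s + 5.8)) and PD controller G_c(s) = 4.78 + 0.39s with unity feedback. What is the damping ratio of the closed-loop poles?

ζ = 0.743

Forward path: (4.78 + 0.39s)·6.7/(s(s+5.8)). The closed-loop characteristic equation is s² + (5.8 + 6.7·0.39)s + 6.7·4.78 = 0.
That is s² + 8.413s + 32.03 = 0, so ω_n = 5.659 rad/s and ζ = 8.413/(2·5.659) = 0.7433.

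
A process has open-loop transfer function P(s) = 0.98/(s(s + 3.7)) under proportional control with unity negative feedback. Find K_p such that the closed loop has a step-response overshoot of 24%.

From %OS = 100·exp(−πζ/√(1−ζ²)) = 24%, ζ = −ln(0.24)/√(π²+ln²(0.24)) = 0.4136.
Characteristic equation s² + 3.7s + 0.98K_p = 0 gives ζ = 3.7/(2√(0.98K_p)).
Setting ζ = 0.4136: √(0.98K_p) = 3.7/(2·0.4136) = 4.473, so K_p = 20.01/0.98 = 20.4.

K_p = 20.4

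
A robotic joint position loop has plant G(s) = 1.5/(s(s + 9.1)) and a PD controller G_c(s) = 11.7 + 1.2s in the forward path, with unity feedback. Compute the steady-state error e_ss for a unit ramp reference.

0.519

The loop has one pole at the origin (type 1). Velocity error constant K_v = lim_{s→0} s·G_c(s)G(s) = 11.7·1.5/9.1 = 1.929.
Steady-state error to a unit ramp: e_ss = 1/K_v = 0.519.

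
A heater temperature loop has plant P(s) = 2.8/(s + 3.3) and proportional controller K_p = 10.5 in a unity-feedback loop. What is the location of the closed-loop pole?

s = -32.7

Closed-loop transfer function: T(s) = K_p·P(s)/(1 + K_p·P(s)) = 29.4/(s + 3.3 + 29.4) = 29.4/(s + 32.7).
The closed-loop pole is at s = −32.7.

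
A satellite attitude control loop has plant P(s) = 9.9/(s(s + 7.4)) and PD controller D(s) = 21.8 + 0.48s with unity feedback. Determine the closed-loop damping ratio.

ζ = 0.414

Forward path: (21.8 + 0.48s)·9.9/(s(s+7.4)). The closed-loop characteristic equation is s² + (7.4 + 9.9·0.48)s + 9.9·21.8 = 0.
That is s² + 12.15s + 215.8 = 0, so ω_n = 14.69 rad/s and ζ = 12.15/(2·14.69) = 0.4136.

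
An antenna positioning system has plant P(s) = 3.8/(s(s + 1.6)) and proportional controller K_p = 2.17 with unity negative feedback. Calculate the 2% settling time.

T_s ≈ 5 s

The closed-loop denominator s² + 1.6s + 8.246 gives ω_n = √8.246 = 2.872 and ζ = 1.6/(2ω_n) = 0.2786.
2% settling time T_s ≈ 4/(ζω_n) = 4/0.8 = 5 s.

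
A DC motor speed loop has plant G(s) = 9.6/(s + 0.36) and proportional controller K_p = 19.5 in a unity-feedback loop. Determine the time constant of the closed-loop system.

τ = 0.00533 s

Closed-loop transfer function: T(s) = K_p·G(s)/(1 + K_p·G(s)) = 187.2/(s + 0.36 + 187.2) = 187.2/(s + 187.6).
Time constant τ = 1/187.6 = 0.00533 s.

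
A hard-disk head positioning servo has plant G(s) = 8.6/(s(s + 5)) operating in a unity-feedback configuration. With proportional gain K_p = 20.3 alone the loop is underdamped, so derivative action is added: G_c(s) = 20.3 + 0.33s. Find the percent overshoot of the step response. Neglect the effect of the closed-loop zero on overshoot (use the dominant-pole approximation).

37.7%

Forward path: (20.3 + 0.33s)·8.6/(s(s+5)). The closed-loop characteristic equation is s² + (5 + 8.6·0.33)s + 8.6·20.3 = 0.
That is s² + 7.838s + 174.6 = 0, so ω_n = 13.21 rad/s and ζ = 7.838/(2·13.21) = 0.2966.
%OS = 100·exp(−πζ/√(1−ζ²)) = 37.7%.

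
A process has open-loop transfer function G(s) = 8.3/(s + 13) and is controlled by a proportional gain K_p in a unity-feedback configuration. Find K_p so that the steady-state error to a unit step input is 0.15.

Steady-state error for a unit step on this type-0 loop is 1/(1 + K_p·G(0)).
G(0) = 0.6385. Require 1/(1 + K_p·0.6385) = 0.15, so 1 + 0.6385·K_p = 6.667.
K_p = (6.667 − 1)/0.6385 = 8.88.

K_p = 8.88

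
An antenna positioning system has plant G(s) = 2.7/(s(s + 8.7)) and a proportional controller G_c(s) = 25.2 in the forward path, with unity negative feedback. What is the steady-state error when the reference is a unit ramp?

The loop has one pole at the origin (type 1). Velocity error constant K_v = lim_{s→0} s·G_c(s)G(s) = 25.2·2.7/8.7 = 7.821.
Steady-state error to a unit ramp: e_ss = 1/K_v = 0.128.

0.128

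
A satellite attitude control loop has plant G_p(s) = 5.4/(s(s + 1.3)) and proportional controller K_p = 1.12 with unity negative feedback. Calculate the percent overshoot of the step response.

Closed-loop characteristic equation: s² + 1.3s + 6.048 = 0, so ω_n = 2.459 rad/s and ζ = 1.3/(2·2.459) = 0.2643.
%OS = 100·exp(−πζ/√(1−ζ²)) = 100·exp(−π·0.2643/√0.9301) = 42.3%.

42.3%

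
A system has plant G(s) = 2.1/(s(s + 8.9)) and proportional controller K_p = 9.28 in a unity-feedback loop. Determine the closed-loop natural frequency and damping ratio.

ω_n = 4.41 rad/s, ζ = 1.01

1 + K_p·G(s) = 0 gives s² + 8.9s + 19.49 = 0.
So ω_n² = 19.49 ⇒ ω_n = 4.415 rad/s, and ζ = 8.9/(2ω_n) = 1.01.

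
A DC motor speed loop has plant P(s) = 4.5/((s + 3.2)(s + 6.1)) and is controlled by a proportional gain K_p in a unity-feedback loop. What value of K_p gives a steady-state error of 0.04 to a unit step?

K_p = 104

The loop is type 0, so e_ss(step) = 1/(1 + K_pos) with K_pos = K_p·P(0).
P(0) = 0.2305. Require 1/(1 + K_p·0.2305) = 0.04, so 1 + 0.2305·K_p = 25.
K_p = (25 − 1)/0.2305 = 104.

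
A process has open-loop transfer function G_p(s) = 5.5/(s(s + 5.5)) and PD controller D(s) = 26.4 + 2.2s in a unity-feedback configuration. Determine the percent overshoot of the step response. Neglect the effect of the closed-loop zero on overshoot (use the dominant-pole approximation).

3.48%

Forward path: (26.4 + 2.2s)·5.5/(s(s+5.5)). The closed-loop characteristic equation is s² + (5.5 + 5.5·2.2)s + 5.5·26.4 = 0.
That is s² + 17.6s + 145.2 = 0, so ω_n = 12.05 rad/s and ζ = 17.6/(2·12.05) = 0.7303.
%OS = 100·exp(−πζ/√(1−ζ²)) = 3.48%.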